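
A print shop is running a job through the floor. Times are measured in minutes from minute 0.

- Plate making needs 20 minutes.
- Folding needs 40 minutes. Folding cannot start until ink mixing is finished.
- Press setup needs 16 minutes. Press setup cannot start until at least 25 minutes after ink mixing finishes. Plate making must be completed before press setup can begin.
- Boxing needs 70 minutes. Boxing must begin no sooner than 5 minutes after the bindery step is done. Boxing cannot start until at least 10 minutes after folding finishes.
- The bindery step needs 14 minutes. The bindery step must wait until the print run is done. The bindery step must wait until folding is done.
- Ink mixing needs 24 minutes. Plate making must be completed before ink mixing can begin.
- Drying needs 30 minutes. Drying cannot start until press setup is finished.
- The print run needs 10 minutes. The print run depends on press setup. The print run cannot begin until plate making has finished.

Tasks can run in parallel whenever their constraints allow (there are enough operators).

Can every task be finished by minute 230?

Plate making can start immediately at minute 0; it finishes at minute 20.
Ink mixing waits on plate making (finishes minute 20), so it starts at minute 20 and finishes at 20 + 24 = minute 44.
Folding cannot begin until ink mixing (finishes minute 44). It runs from minute 44 to 44 + 40 = minute 84.
Press setup cannot start until ink mixing (finishes minute 44, plus 25-minute gap → minute 69); plate making (finishes minute 20). The controlling bound is minute 69, so press setup finishes at 69 + 16 = minute 85.
Drying waits on press setup (finishes minute 85), so it starts at minute 85 and finishes at 85 + 30 = minute 115.
The print run needs all of press setup (finishes minute 85); plate making (finishes minute 20). That puts its earliest start at minute 85; it finishes at 85 + 10 = minute 95.
The bindery step needs all of the print run (finishes minute 95); folding (finishes minute 84). That puts its earliest start at minute 95; it finishes at 95 + 14 = minute 109.
Boxing needs all of the bindery step (finishes minute 109, plus 5-minute gap → minute 114); folding (finishes minute 84, plus 10-minute gap → minute 94). That puts its earliest start at minute 114; it finishes at 114 + 70 = minute 184.
Every task is finished by minute 184, which is no later than the deadline of 230, so the schedule is feasible.

Yes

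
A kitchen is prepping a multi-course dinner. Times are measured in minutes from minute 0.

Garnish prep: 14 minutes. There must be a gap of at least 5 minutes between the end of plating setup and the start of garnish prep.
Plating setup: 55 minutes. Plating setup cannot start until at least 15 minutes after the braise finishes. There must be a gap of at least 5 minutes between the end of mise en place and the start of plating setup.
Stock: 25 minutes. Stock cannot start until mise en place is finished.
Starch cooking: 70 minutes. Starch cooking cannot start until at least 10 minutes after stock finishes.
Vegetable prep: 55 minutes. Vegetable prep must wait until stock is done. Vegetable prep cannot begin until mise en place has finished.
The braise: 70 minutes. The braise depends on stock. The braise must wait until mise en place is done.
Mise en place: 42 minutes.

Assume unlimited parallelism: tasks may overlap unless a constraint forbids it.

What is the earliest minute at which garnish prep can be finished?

Mise en place has no prerequisites, so it starts at minute 0 and finishes at minute 42.
Stock waits on mise en place (finishes minute 42), so it starts at minute 42 and finishes at 42 + 25 = minute 67.
The braise needs all of stock (finishes minute 67); mise en place (finishes minute 42). That puts its earliest start at minute 67; it finishes at 67 + 70 = minute 137.
Plating setup has to wait for the braise (finishes minute 137, plus 15-minute gap → minute 152); mise en place (finishes minute 42, plus 5-minute gap → minute 47). The latest of these is minute 152, so plating setup runs minute 152 to 152 + 55 = minute 207.
Garnish prep waits on plating setup (finishes minute 207, plus 5-minute gap → minute 212), so it starts at minute 212 and finishes at 212 + 14 = minute 226.

226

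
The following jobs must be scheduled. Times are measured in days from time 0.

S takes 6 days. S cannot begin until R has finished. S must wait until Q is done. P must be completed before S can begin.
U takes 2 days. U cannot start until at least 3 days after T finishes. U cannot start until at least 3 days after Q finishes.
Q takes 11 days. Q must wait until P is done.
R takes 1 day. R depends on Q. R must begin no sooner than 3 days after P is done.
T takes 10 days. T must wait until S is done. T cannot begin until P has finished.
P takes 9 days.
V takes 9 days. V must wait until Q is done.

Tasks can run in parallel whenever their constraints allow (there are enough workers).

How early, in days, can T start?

27

P has no prerequisites, so it starts at day 0 and finishes at day 9.
After P (finishes day 9), Q can start at day 9 and finishes at day 20.
R has to wait for Q (finishes day 20); P (finishes day 9, plus 3-day gap → day 12). The latest of these is day 20, so R runs day 20 to 20 + 1 = day 21.
S has to wait for R (finishes day 21); Q (finishes day 20); P (finishes day 9). The latest of these is day 21, so S runs day 21 to 21 + 6 = day 27.
T waits on S (finishes day 27); P (finishes day 9). The latest of these is day 27, which is the earliest T can start.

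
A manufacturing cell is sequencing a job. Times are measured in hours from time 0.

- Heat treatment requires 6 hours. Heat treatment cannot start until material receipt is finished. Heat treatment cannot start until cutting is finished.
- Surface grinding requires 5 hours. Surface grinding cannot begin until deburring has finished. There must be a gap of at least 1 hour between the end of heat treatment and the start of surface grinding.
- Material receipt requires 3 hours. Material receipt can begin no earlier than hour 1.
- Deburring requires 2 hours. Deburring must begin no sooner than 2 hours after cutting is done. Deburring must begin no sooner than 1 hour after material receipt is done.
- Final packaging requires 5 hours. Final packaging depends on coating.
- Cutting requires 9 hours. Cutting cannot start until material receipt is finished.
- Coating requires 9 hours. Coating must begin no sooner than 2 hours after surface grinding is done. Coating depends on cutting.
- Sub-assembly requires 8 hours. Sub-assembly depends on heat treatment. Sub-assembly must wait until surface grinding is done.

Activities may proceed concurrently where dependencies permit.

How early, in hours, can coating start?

Material receipt waits on its own release at hour 1, so it starts at hour 1 and finishes at 1 + 3 = hour 4.
After material receipt (finishes hour 4), cutting can start at hour 4 and finishes at hour 13.
Heat treatment has to wait for material receipt (finishes hour 4); cutting (finishes hour 13). The latest of these is hour 13, so heat treatment runs hour 13 to 13 + 6 = hour 19.
Deburring needs all of cutting (finishes hour 13, plus 2-hour gap → hour 15); material receipt (finishes hour 4, plus 1-hour gap → hour 5). That puts its earliest start at hour 15; it finishes at 15 + 2 = hour 17.
For surface grinding: deburring (finishes hour 17); heat treatment (finishes hour 19, plus 1-hour gap → hour 20). Taking the maximum gives a start of hour 20, and it finishes at 20 + 5 = hour 25.
Coating waits on surface grinding (finishes hour 25, plus 2-hour gap → hour 27); cutting (finishes hour 13). The latest of these is hour 27, which is the earliest coating can start.

27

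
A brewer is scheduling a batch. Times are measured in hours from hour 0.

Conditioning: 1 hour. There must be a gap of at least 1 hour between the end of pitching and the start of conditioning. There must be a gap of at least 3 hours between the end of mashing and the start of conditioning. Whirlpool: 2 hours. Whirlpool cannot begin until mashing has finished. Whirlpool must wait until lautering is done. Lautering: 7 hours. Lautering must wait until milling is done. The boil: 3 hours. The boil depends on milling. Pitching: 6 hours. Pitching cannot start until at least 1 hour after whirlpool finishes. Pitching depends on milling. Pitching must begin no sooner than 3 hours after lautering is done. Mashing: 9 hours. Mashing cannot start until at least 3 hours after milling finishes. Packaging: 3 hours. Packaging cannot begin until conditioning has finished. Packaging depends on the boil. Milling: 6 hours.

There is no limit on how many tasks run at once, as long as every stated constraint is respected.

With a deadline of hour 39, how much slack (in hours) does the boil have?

Nothing blocks milling, so it runs from hour 0 to hour 6.
The boil waits on milling (finishes hour 6), so it starts at hour 6 and finishes at 6 + 3 = hour 9.

Working backward from the deadline:
Packaging must finish by hour 39; it takes 3 hours, so it must start by 39 − 3 = hour 36.
Since packaging (must start by hour 36) depends on it, the boil must finish by hour 36. Backing off its 3-hour duration gives a latest start of hour 33.
So the boil can start as early as hour 6 and as late as hour 33, giving 33 − 6 = 27 hours of slack.

27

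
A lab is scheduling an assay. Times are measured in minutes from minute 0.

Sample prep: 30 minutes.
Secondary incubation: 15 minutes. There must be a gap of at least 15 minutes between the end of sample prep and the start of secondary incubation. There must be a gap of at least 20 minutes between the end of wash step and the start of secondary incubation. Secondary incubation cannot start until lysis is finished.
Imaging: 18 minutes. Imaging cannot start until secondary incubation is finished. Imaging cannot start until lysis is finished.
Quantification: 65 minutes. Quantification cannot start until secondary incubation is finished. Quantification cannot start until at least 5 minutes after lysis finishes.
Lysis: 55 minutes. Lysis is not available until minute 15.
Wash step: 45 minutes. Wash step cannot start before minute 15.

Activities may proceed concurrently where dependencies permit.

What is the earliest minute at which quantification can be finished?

Wash step waits on its own release at minute 15, so it starts at minute 15 and finishes at 15 + 45 = minute 60.
Lysis waits on its own release at minute 15, so it starts at minute 15 and finishes at 15 + 55 = minute 70.
Sample prep has no prerequisites, so it starts at minute 0 and finishes at minute 30.
Secondary incubation needs all of sample prep (finishes minute 30, plus 15-minute gap → minute 45); wash step (finishes minute 60, plus 20-minute gap → minute 80); lysis (finishes minute 70). That puts its earliest start at minute 80; it finishes at 80 + 15 = minute 95.
For quantification: secondary incubation (finishes minute 95); lysis (finishes minute 70, plus 5-minute gap → minute 75). Taking the maximum gives a start of minute 95, and it finishes at 95 + 65 = minute 160.

160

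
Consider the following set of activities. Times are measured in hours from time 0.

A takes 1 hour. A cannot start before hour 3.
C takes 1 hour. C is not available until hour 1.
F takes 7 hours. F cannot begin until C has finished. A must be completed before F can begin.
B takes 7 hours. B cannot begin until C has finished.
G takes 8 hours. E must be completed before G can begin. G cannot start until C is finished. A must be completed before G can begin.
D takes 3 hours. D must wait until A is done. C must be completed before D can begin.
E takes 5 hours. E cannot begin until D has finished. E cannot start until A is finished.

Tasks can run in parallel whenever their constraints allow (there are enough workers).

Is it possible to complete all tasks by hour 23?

Yes

C cannot begin until its own release at hour 1. It runs from hour 1 to 1 + 1 = hour 2.
B cannot begin until C (finishes hour 2). It runs from hour 2 to 2 + 7 = hour 9.
After its own release at hour 3, A can start at hour 3 and finishes at hour 4.
For F: C (finishes hour 2); A (finishes hour 4). Taking the maximum gives a start of hour 4, and it finishes at 4 + 7 = hour 11.
D cannot start until A (finishes hour 4); C (finishes hour 2). The controlling bound is hour 4, so D finishes at 4 + 3 = hour 7.
E needs all of D (finishes hour 7); A (finishes hour 4). That puts its earliest start at hour 7; it finishes at 7 + 5 = hour 12.
For G: E (finishes hour 12); C (finishes hour 2); A (finishes hour 4). Taking the maximum gives a start of hour 12, and it finishes at 12 + 8 = hour 20.
Every task is finished by hour 20, which is no later than the deadline of 23, so the schedule is feasible.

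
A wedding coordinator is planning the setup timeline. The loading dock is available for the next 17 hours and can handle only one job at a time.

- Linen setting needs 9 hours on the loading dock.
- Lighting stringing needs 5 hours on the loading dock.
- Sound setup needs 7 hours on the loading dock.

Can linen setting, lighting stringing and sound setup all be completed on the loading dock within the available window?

Running back to back, the jobs need 9 + 5 + 7 = 21 hours on the loading dock.
Since 21 > 17, they cannot all fit.

No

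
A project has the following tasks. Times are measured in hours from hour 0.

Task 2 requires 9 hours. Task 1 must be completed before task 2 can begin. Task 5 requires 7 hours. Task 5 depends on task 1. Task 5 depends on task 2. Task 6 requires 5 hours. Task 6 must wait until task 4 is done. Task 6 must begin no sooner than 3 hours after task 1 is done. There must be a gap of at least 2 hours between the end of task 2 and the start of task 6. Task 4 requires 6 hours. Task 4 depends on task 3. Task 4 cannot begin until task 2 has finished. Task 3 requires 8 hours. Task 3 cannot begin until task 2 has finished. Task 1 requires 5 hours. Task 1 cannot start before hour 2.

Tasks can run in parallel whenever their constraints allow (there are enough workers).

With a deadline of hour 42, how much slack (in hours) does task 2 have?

7

Task 1 waits on its own release at hour 2, so it starts at hour 2 and finishes at 2 + 5 = hour 7.
Task 2 cannot begin until task 1 (finishes hour 7). It runs from hour 7 to 7 + 9 = hour 16.

Working backward from the deadline:
Nothing follows task 6; the deadline of hour 42 is its only limit. It must start by 42 − 5 = hour 37.
Task 4 has to be done before task 6 (must start by hour 37). That means finishing by hour 37, i.e. starting by 37 − 6 = hour 31.
Task 3 must finish before task 4 (must start by hour 31). With an 8-hour duration, task 3 must start by 31 − 8 = hour 23.
To finish by hour 42, task 5 (duration 7) must start no later than hour 35.
Task 2 must finish in time for task 3 (must start by hour 23); task 4 (must start by hour 31); task 5 (must start by hour 35); task 6 (must start by hour 37, minus 2-hour gap → hour 35). The tightest is hour 23, so task 2 must start by 23 − 9 = hour 14.
So task 2 can start as early as hour 7 and as late as hour 14, giving 14 − 7 = 7 hours of slack.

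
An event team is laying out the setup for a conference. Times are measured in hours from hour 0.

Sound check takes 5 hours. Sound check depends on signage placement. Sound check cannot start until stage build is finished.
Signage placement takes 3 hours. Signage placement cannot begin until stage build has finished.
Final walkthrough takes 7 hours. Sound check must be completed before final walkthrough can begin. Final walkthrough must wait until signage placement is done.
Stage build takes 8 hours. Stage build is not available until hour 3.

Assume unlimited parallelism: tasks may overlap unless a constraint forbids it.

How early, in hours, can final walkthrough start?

Stage build waits on its own release at hour 3, so it starts at hour 3 and finishes at 3 + 8 = hour 11.
After stage build (finishes hour 11), signage placement can start at hour 11 and finishes at hour 14.
Sound check has to wait for signage placement (finishes hour 14); stage build (finishes hour 11). The latest of these is hour 14, so sound check runs hour 14 to 14 + 5 = hour 19.
Final walkthrough waits on sound check (finishes hour 19); signage placement (finishes hour 14). The latest of these is hour 19, which is the earliest final walkthrough can start.

19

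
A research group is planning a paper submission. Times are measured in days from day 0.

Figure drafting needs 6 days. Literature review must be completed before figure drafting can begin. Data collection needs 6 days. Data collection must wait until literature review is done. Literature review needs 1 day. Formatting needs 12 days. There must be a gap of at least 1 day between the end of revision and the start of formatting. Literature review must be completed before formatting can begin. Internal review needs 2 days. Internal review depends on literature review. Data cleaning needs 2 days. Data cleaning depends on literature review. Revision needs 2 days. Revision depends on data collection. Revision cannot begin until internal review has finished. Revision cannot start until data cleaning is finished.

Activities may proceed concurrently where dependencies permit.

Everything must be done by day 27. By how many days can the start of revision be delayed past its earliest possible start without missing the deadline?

Nothing blocks literature review, so it runs from day 0 to day 1.
After literature review (finishes day 1), internal review can start at day 1 and finishes at day 3.
Data cleaning waits on literature review (finishes day 1), so it starts at day 1 and finishes at 1 + 2 = day 3.
Data collection cannot begin until literature review (finishes day 1). It runs from day 1 to 1 + 6 = day 7.
For revision: data collection (finishes day 7); internal review (finishes day 3); data cleaning (finishes day 3). Taking the maximum gives a start of day 7, and it finishes at 7 + 2 = day 9.

Working backward from the deadline:
Formatting must finish by day 27; it takes 12 days, so it must start by 27 − 12 = day 15.
Since formatting (must start by day 15, minus 1-day gap → day 14) depends on it, revision must finish by day 14. Backing off its 2-day duration gives a latest start of day 12.
So revision can start as early as day 7 and as late as day 12, giving 12 − 7 = 5 days of slack.

5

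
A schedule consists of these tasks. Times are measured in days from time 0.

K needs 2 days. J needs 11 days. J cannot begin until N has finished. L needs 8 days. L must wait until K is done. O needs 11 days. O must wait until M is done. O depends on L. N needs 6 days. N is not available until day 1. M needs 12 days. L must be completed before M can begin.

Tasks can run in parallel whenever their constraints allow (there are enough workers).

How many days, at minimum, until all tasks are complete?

N waits on its own release at day 1, so it starts at day 1 and finishes at 1 + 6 = day 7.
J cannot begin until N (finishes day 7). It runs from day 7 to 7 + 11 = day 18.
Nothing blocks K, so it runs from day 0 to day 2.
L waits on K (finishes day 2), so it starts at day 2 and finishes at 2 + 8 = day 10.
M waits on L (finishes day 10), so it starts at day 10 and finishes at 10 + 12 = day 22.
O cannot start until M (finishes day 22); L (finishes day 10). The controlling bound is day 22, so O finishes at 22 + 11 = day 33.
All tasks are finished once the last one completes. Finish times: J at 18, K at 2, L at 10, M at 22, N at 7, O at 33. The latest is day 33.

33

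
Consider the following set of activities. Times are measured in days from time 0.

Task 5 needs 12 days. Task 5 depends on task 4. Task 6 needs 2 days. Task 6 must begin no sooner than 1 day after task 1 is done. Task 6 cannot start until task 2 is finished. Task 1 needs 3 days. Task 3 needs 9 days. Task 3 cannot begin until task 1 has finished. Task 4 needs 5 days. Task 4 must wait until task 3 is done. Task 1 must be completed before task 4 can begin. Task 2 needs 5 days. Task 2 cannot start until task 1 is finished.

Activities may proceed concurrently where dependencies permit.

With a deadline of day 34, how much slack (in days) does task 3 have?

Task 1 can start immediately at day 0; it finishes at day 3.
After task 1 (finishes day 3), task 3 can start at day 3 and finishes at day 12.

Working backward from the deadline:
Task 5 must finish by day 34; it takes 12 days, so it must start by 34 − 12 = day 22.
Since task 5 (must start by day 22) depends on it, task 4 must finish by day 22. Backing off its 5-day duration gives a latest start of day 17.
Task 3 must finish before task 4 (must start by day 17). With a 9-day duration, task 3 must start by 17 − 9 = day 8.
So task 3 can start as early as day 3 and as late as day 8, giving 8 − 3 = 5 days of slack.

5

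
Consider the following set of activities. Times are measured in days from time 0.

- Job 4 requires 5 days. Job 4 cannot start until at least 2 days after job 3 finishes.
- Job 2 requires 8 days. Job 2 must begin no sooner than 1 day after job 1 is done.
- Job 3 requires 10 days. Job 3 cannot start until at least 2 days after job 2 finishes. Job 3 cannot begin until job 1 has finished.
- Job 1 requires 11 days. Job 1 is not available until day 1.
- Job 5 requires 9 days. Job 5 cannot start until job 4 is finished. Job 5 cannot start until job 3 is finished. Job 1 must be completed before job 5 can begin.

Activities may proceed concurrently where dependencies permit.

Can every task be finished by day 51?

Yes

Job 1 waits on its own release at day 1, so it starts at day 1 and finishes at 1 + 11 = day 12.
Job 2 cannot begin until job 1 (finishes day 12, plus 1-day gap → day 13). It runs from day 13 to 13 + 8 = day 21.
For job 3: job 2 (finishes day 21, plus 2-day gap → day 23); job 1 (finishes day 12). Taking the maximum gives a start of day 23, and it finishes at 23 + 10 = day 33.
After job 3 (finishes day 33, plus 2-day gap → day 35), job 4 can start at day 35 and finishes at day 40.
Job 5 cannot start until job 4 (finishes day 40); job 3 (finishes day 33); job 1 (finishes day 12). The controlling bound is day 40, so job 5 finishes at 40 + 9 = day 49.
Every task is finished by day 49, which is no later than the deadline of 51, so the schedule is feasible.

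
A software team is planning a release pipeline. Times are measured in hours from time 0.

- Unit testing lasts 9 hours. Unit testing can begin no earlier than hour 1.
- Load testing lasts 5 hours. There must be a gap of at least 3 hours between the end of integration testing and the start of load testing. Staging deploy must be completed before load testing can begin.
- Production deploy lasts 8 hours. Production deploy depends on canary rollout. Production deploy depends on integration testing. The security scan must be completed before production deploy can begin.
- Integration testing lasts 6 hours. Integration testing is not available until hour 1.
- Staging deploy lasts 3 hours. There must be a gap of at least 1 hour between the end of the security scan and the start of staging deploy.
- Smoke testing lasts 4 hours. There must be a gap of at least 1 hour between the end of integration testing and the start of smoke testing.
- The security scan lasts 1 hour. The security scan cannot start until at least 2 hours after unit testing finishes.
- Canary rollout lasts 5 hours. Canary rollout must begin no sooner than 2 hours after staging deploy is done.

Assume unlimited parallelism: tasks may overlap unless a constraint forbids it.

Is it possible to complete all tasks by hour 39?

Integration testing cannot begin until its own release at hour 1. It runs from hour 1 to 1 + 6 = hour 7.
Smoke testing waits on integration testing (finishes hour 7, plus 1-hour gap → hour 8), so it starts at hour 8 and finishes at 8 + 4 = hour 12.
Unit testing cannot begin until its own release at hour 1. It runs from hour 1 to 1 + 9 = hour 10.
After unit testing (finishes hour 10, plus 2-hour gap → hour 12), the security scan can start at hour 12 and finishes at hour 13.
Staging deploy cannot begin until the security scan (finishes hour 13, plus 1-hour gap → hour 14). It runs from hour 14 to 14 + 3 = hour 17.
For load testing: integration testing (finishes hour 7, plus 3-hour gap → hour 10); staging deploy (finishes hour 17). Taking the maximum gives a start of hour 17, and it finishes at 17 + 5 = hour 22.
Canary rollout waits on staging deploy (finishes hour 17, plus 2-hour gap → hour 19), so it starts at hour 19 and finishes at 19 + 5 = hour 24.
Production deploy has to wait for canary rollout (finishes hour 24); integration testing (finishes hour 7); the security scan (finishes hour 13). The latest of these is hour 24, so production deploy runs hour 24 to 24 + 8 = hour 32.
Every task is finished by hour 32, which is no later than the deadline of 39, so the schedule is feasible.

Yes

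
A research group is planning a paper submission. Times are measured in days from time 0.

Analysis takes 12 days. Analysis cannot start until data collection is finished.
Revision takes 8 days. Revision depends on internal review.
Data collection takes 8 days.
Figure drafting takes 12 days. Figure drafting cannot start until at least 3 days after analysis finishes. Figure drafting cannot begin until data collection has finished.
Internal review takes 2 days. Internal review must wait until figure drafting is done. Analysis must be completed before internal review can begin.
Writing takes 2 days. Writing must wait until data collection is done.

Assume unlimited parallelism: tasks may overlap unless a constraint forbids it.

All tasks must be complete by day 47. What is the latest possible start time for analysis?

10

To finish by day 47, revision (duration 8) must start no later than day 39.
Since revision (must start by day 39) depends on it, internal review must finish by day 39. Backing off its 2-day duration gives a latest start of day 37.
Figure drafting has to be done before internal review (must start by day 37). That means finishing by day 37, i.e. starting by 37 − 12 = day 25.
Analysis feeds figure drafting (must start by day 25, minus 3-day gap → day 22); internal review (must start by day 37). Taking the minimum, analysis must finish by day 22 and start by 22 − 12 = day 10.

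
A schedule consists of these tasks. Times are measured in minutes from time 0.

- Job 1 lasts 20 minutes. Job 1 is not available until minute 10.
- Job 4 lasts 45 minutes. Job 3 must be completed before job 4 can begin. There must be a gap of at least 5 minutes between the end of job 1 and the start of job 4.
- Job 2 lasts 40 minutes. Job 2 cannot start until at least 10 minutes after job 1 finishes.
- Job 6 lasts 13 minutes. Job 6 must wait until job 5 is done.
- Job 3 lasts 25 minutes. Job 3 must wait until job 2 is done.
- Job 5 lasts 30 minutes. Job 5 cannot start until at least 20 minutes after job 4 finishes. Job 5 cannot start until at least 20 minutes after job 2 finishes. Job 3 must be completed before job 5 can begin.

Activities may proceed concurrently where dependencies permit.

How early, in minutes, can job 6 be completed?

Job 1 waits on its own release at minute 10, so it starts at minute 10 and finishes at 10 + 20 = minute 30.
Job 2 waits on job 1 (finishes minute 30, plus 10-minute gap → minute 40), so it starts at minute 40 and finishes at 40 + 40 = minute 80.
Job 3 cannot begin until job 2 (finishes minute 80). It runs from minute 80 to 80 + 25 = minute 105.
Job 4 needs all of job 3 (finishes minute 105); job 1 (finishes minute 30, plus 5-minute gap → minute 35). That puts its earliest start at minute 105; it finishes at 105 + 45 = minute 150.
Job 5 cannot start until job 4 (finishes minute 150, plus 20-minute gap → minute 170); job 2 (finishes minute 80, plus 20-minute gap → minute 100); job 3 (finishes minute 105). The controlling bound is minute 170, so job 5 finishes at 170 + 30 = minute 200.
Job 6 cannot begin until job 5 (finishes minute 200). It runs from minute 200 to 200 + 13 = minute 213.

213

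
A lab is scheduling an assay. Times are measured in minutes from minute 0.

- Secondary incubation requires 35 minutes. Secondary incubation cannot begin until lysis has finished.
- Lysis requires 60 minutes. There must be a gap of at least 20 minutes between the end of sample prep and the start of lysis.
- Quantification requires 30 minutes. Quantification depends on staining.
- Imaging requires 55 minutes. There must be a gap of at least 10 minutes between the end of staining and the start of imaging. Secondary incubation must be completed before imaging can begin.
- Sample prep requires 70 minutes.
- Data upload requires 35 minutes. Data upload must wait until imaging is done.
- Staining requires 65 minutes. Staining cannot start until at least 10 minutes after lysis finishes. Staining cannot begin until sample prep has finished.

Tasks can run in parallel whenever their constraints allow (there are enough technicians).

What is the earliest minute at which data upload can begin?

Sample prep has no prerequisites, so it starts at minute 0 and finishes at minute 70.
Lysis cannot begin until sample prep (finishes minute 70, plus 20-minute gap → minute 90). It runs from minute 90 to 90 + 60 = minute 150.
Secondary incubation cannot begin until lysis (finishes minute 150). It runs from minute 150 to 150 + 35 = minute 185.
Staining has to wait for lysis (finishes minute 150, plus 10-minute gap → minute 160); sample prep (finishes minute 70). The latest of these is minute 160, so staining runs minute 160 to 160 + 65 = minute 225.
For imaging: staining (finishes minute 225, plus 10-minute gap → minute 235); secondary incubation (finishes minute 185). Taking the maximum gives a start of minute 235, and it finishes at 235 + 55 = minute 290.
Data upload waits on imaging (finishes minute 290), so the earliest it can start is minute 290.

290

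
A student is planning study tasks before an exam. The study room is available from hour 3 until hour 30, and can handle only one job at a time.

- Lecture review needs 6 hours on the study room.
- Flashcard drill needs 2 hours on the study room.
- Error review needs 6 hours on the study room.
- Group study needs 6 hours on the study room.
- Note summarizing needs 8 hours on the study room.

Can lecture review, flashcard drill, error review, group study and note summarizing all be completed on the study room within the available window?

The study room window is 30 − 3 = 27 hours.
Running back to back, the jobs need 6 + 2 + 6 + 6 + 8 = 28 hours on the study room.
Since 28 > 27, they cannot all fit.

No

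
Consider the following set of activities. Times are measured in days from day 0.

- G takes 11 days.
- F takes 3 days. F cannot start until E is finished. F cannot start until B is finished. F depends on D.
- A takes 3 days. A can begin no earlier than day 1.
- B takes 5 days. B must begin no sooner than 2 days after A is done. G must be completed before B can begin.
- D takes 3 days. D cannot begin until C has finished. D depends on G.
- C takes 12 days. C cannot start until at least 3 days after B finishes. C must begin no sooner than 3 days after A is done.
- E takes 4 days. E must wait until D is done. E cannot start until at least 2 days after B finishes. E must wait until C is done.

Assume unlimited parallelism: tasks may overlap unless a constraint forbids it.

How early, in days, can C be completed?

G has no prerequisites, so it starts at day 0 and finishes at day 11.
After its own release at day 1, A can start at day 1 and finishes at day 4.
For B: A (finishes day 4, plus 2-day gap → day 6); G (finishes day 11). Taking the maximum gives a start of day 11, and it finishes at 11 + 5 = day 16.
C has to wait for B (finishes day 16, plus 3-day gap → day 19); A (finishes day 4, plus 3-day gap → day 7). The latest of these is day 19, so C runs day 19 to 19 + 12 = day 31.

31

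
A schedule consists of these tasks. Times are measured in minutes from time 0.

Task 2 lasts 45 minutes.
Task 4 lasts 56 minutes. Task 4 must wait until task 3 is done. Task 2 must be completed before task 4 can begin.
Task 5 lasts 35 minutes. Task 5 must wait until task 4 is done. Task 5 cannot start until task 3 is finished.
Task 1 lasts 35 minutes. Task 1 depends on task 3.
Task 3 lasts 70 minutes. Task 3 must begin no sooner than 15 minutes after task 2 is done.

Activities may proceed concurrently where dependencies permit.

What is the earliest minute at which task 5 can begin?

Nothing blocks task 2, so it runs from minute 0 to minute 45.
Task 3 waits on task 2 (finishes minute 45, plus 15-minute gap → minute 60), so it starts at minute 60 and finishes at 60 + 70 = minute 130.
Task 4 has to wait for task 3 (finishes minute 130); task 2 (finishes minute 45). The latest of these is minute 130, so task 4 runs minute 130 to 130 + 56 = minute 186.
Task 5 waits on task 4 (finishes minute 186); task 3 (finishes minute 130). The latest of these is minute 186, which is the earliest task 5 can start.

186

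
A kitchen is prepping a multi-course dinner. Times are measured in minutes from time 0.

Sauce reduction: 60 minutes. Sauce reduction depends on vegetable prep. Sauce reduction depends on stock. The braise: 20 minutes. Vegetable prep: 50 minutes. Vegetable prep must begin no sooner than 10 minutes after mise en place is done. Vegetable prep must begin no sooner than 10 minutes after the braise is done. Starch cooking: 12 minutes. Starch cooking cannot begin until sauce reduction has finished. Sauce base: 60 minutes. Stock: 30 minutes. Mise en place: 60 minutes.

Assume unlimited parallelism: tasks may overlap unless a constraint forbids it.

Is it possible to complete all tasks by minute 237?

Yes

The braise has no prerequisites, so it starts at minute 0 and finishes at minute 20.
Sauce base can start immediately at minute 0; it finishes at minute 60.
Stock has no prerequisites, so it starts at minute 0 and finishes at minute 30.
Mise en place can start immediately at minute 0; it finishes at minute 60.
For vegetable prep: mise en place (finishes minute 60, plus 10-minute gap → minute 70); the braise (finishes minute 20, plus 10-minute gap → minute 30). Taking the maximum gives a start of minute 70, and it finishes at 70 + 50 = minute 120.
Sauce reduction cannot start until vegetable prep (finishes minute 120); stock (finishes minute 30). The controlling bound is minute 120, so sauce reduction finishes at 120 + 60 = minute 180.
Starch cooking waits on sauce reduction (finishes minute 180), so it starts at minute 180 and finishes at 180 + 12 = minute 192.
Every task is finished by minute 192, which is no later than the deadline of 237, so the schedule is feasible.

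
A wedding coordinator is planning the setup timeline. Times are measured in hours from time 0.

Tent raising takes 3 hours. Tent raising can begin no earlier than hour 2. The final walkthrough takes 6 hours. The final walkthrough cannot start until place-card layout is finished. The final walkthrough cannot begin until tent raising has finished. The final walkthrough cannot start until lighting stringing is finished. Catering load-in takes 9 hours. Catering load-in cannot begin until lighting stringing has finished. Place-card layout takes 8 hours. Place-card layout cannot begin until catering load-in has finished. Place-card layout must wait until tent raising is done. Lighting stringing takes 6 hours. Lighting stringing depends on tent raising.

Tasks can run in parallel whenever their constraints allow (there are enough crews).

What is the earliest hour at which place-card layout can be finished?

28

Tent raising waits on its own release at hour 2, so it starts at hour 2 and finishes at 2 + 3 = hour 5.
Lighting stringing cannot begin until tent raising (finishes hour 5). It runs from hour 5 to 5 + 6 = hour 11.
Catering load-in waits on lighting stringing (finishes hour 11), so it starts at hour 11 and finishes at 11 + 9 = hour 20.
Place-card layout cannot start until catering load-in (finishes hour 20); tent raising (finishes hour 5). The controlling bound is hour 20, so place-card layout finishes at 20 + 8 = hour 28.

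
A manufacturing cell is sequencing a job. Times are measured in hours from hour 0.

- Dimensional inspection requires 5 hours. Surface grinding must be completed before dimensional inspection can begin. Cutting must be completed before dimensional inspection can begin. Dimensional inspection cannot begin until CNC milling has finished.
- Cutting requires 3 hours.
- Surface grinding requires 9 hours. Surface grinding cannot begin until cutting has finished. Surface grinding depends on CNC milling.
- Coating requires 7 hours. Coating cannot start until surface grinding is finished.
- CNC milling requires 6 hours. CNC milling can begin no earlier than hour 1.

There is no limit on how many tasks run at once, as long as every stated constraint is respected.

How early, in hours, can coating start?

CNC milling cannot begin until its own release at hour 1. It runs from hour 1 to 1 + 6 = hour 7.
Cutting can start immediately at hour 0; it finishes at hour 3.
Surface grinding cannot start until cutting (finishes hour 3); CNC milling (finishes hour 7). The controlling bound is hour 7, so surface grinding finishes at 7 + 9 = hour 16.
Coating waits on surface grinding (finishes hour 16), so the earliest it can start is hour 16.

16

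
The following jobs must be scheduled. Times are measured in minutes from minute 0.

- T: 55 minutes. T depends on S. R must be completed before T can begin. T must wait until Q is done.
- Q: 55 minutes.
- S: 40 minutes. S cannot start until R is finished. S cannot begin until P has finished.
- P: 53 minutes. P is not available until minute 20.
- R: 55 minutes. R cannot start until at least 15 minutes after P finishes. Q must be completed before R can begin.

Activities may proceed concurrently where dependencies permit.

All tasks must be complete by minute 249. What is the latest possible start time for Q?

44

Nothing follows T; the deadline of minute 249 is its only limit. It must start by 249 − 55 = minute 194.
S has to be done before T (must start by minute 194). That means finishing by minute 194, i.e. starting by 194 − 40 = minute 154.
R must finish in time for S (must start by minute 154); T (must start by minute 194). The tightest is minute 154, so R must start by 154 − 55 = minute 99.
For Q: R (must start by minute 99); T (must start by minute 194). The most restrictive is minute 99; with a 55-minute duration, Q must start by minute 44.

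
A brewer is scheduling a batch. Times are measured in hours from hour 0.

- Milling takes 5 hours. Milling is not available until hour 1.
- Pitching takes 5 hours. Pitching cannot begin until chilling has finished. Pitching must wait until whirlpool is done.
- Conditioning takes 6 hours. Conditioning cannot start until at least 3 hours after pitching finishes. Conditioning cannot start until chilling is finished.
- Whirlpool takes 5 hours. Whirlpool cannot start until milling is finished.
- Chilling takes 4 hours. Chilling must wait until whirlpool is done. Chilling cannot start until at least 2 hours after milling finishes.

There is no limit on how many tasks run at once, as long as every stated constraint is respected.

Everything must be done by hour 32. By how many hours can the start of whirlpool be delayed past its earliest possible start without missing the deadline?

Milling waits on its own release at hour 1, so it starts at hour 1 and finishes at 1 + 5 = hour 6.
Whirlpool cannot begin until milling (finishes hour 6). It runs from hour 6 to 6 + 5 = hour 11.

Working backward from the deadline:
Nothing follows conditioning; the deadline of hour 32 is its only limit. It must start by 32 − 6 = hour 26.
Pitching feeds into conditioning (must start by hour 26, minus 3-hour gap → hour 23); so pitching must finish by hour 23 and therefore start by hour 18.
Chilling must finish in time for pitching (must start by hour 18); conditioning (must start by hour 26). The tightest is hour 18, so chilling must start by 18 − 4 = hour 14.
Whirlpool must finish in time for chilling (must start by hour 14); pitching (must start by hour 18). The tightest is hour 14, so whirlpool must start by 14 − 5 = hour 9.
So whirlpool can start as early as hour 6 and as late as hour 9, giving 9 − 6 = 3 hours of slack.

3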